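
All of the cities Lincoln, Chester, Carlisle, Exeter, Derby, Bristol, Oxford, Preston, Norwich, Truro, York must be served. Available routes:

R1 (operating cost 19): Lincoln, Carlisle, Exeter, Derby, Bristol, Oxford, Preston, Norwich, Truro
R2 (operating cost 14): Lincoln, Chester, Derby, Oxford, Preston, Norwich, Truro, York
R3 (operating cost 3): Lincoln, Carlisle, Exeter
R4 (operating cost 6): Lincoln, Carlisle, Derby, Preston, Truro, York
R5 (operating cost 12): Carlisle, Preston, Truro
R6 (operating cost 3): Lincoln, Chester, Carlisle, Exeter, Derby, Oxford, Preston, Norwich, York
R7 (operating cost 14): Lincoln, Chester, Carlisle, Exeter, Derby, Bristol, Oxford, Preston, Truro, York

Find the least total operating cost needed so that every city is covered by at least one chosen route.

17

R6, R7 cover every city at operating cost 3 + 14 = 17.
Any cover uses at least 2 routes; among all covering selections none totals below 17.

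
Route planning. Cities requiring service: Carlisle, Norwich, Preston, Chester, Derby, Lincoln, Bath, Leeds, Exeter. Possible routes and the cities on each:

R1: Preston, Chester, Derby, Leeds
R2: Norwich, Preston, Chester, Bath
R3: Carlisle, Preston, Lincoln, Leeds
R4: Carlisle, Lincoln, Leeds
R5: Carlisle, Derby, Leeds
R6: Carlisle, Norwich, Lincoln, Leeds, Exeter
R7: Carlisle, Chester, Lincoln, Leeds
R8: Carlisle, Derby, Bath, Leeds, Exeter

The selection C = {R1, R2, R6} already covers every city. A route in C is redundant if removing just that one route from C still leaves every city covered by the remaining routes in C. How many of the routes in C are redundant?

Drop R1: Derby uncovered — not redundant.
Drop R2: Bath uncovered — not redundant.
Drop R6: Carlisle, Lincoln, Exeter uncovered — not redundant.
None of the routes in C is redundant.

0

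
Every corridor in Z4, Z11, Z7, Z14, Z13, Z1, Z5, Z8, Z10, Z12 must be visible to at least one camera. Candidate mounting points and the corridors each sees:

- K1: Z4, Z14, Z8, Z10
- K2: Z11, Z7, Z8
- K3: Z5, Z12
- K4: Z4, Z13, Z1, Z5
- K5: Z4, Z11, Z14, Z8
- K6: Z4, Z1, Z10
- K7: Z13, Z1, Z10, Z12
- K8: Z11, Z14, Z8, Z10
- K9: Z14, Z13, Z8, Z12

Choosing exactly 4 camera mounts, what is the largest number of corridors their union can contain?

Choosing K1, K2, K3, K4 covers {Z4, Z11, Z7, Z14, Z13, Z1, Z5, Z8, Z10, Z12} — 10 corridors.
That is all 10 corridors.

10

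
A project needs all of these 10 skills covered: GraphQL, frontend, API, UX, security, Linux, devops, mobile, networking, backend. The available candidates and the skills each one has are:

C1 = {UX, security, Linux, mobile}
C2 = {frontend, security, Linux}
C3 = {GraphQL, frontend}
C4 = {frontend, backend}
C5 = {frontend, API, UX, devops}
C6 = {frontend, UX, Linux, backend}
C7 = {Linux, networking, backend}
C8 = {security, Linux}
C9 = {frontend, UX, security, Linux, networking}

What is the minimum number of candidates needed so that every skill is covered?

C1, C3, C5, C7 together cover {GraphQL, frontend, API, UX, security, Linux, devops, mobile, networking, backend} — every skill.
No 3 of the 9 candidates cover everything (all 84 triples fall short), so 4 is minimum.
Greedy (largest uncovered first) would take C9, C5, C1, C3, C4 — 5 candidates — but 4 suffice.

4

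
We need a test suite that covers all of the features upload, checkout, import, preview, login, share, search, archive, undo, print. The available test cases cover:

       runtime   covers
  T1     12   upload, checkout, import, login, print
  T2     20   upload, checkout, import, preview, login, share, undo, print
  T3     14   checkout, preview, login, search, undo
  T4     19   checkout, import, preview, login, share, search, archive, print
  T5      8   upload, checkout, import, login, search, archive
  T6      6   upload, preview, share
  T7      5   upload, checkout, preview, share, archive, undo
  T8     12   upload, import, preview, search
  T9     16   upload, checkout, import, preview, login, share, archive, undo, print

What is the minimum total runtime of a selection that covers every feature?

T4, T7 cover every feature at runtime 19 + 5 = 24.
Any cover uses at least 2 test cases; among all covering selections none totals below 24.
Greedy by coverage-per-runtime would pick T7, T5, T1 for 25 — worse than the optimum 24.

24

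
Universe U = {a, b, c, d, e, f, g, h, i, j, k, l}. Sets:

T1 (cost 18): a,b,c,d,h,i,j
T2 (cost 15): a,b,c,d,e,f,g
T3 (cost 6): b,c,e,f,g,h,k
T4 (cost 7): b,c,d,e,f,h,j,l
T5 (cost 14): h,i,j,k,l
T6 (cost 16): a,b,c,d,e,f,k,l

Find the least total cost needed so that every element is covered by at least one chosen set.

T2, T5 cover every element at cost 15 + 14 = 29.
Any cover uses at least 2 sets; among all covering selections none totals below 29.
Greedy by coverage-per-cost would pick T3, T4, T1 for 31 — worse than the optimum 29.

29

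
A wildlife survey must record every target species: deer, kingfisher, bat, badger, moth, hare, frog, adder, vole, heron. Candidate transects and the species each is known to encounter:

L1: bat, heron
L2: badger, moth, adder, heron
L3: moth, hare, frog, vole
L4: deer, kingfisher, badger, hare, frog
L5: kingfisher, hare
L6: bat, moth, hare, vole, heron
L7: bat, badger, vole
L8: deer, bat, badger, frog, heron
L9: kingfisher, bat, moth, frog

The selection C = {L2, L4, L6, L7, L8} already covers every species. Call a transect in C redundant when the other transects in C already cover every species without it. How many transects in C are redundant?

Drop L2: adder uncovered — not redundant.
Drop L4: kingfisher uncovered — not redundant.
Drop L6: the rest still cover every species — redundant.
Drop L7: the rest still cover every species — redundant.
Drop L8: the rest still cover every species — redundant.
3 redundant: L6, L7, L8.

3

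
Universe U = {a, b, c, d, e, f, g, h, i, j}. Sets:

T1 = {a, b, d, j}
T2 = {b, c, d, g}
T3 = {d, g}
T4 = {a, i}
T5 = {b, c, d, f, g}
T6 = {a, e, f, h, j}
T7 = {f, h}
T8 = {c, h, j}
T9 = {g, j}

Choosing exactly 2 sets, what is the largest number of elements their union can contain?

9

Choosing T2, T6 covers {a, b, c, d, e, f, g, h, j} — 9 elements.
No choice of 2 sets does better; here i is left uncovered.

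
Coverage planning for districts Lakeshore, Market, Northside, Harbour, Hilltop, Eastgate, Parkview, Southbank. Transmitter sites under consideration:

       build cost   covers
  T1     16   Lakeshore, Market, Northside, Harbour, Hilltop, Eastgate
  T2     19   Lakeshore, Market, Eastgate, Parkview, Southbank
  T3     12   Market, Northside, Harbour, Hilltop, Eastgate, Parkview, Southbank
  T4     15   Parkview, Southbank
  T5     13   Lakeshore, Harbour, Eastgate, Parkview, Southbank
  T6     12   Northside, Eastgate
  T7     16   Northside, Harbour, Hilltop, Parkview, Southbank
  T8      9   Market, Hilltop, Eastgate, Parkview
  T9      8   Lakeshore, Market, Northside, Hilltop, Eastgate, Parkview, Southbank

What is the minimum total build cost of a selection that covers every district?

20

T3, T9 cover every district at build cost 12 + 8 = 20.
Any cover uses at least 2 transmitter sites; among all covering selections none totals below 20.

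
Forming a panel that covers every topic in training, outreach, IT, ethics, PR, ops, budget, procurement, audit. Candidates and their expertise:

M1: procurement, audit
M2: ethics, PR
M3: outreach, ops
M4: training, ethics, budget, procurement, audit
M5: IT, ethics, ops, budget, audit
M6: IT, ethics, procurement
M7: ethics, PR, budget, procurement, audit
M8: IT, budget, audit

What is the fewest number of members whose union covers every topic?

4

M2, M3, M4, M5 together cover {training, outreach, IT, ethics, PR, ops, budget, procurement, audit} — every topic.
No 3 of the 8 members cover everything (all 56 triples fall short), so 4 is minimum.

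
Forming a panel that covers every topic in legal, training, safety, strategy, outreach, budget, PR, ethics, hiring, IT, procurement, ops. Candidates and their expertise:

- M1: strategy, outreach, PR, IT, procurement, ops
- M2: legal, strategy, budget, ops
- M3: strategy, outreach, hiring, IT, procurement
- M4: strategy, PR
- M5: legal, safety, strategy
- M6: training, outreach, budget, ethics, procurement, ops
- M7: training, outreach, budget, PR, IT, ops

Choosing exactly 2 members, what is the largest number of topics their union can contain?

9

Choosing M1, M6 covers {training, strategy, outreach, budget, PR, ethics, IT, procurement, ops} — 9 topics.
No choice of 2 members does better; here legal, safety, hiring are left uncovered.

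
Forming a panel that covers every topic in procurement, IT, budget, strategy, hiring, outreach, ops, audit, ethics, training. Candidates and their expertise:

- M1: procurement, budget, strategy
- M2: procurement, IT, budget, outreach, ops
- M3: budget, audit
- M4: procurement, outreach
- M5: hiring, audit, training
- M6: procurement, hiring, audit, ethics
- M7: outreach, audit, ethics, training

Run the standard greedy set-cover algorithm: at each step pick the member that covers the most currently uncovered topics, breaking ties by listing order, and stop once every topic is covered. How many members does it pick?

4

Pick 1: M2 covers 5 new topics (procurement, IT, budget, outreach, ops).
Pick 2: M5 covers 3 new topics (hiring, audit, training).
Pick 3: M1 covers 1 new topics (strategy).
Pick 4: M6 covers 1 new topics (ethics).
Greedy uses 4 members.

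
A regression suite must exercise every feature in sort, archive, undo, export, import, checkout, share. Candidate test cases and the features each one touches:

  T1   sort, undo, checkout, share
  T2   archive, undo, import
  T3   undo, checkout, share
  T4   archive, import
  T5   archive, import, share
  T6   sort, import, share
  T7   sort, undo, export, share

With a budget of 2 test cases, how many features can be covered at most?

Choosing T1, T2 covers {sort, archive, undo, import, checkout, share} — 6 features.
No choice of 2 test cases does better; here export is left uncovered.

6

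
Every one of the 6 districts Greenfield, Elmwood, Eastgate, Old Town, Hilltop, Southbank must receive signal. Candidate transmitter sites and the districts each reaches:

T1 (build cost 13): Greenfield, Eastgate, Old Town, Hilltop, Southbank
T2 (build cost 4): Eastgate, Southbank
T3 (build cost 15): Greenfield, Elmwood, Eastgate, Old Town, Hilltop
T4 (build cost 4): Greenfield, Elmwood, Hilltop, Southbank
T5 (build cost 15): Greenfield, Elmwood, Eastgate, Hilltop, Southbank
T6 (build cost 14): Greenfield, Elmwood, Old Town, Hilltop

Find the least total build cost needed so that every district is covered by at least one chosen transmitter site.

17

T1, T4 cover every district at build cost 13 + 4 = 17.
Any cover uses at least 2 transmitter sites; among all covering selections none totals below 17.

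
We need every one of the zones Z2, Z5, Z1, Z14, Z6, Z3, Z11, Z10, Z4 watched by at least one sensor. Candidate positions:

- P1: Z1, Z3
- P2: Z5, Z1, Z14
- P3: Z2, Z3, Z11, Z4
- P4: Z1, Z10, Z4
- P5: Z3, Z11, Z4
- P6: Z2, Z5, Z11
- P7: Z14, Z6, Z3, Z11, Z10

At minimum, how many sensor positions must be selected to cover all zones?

3

P2, P3, P7 together cover {Z2, Z5, Z1, Z14, Z6, Z3, Z11, Z10, Z4} — every zone.
No 2 of the 7 sensor positions cover everything (all 21 pairs fall short), so 3 is minimum.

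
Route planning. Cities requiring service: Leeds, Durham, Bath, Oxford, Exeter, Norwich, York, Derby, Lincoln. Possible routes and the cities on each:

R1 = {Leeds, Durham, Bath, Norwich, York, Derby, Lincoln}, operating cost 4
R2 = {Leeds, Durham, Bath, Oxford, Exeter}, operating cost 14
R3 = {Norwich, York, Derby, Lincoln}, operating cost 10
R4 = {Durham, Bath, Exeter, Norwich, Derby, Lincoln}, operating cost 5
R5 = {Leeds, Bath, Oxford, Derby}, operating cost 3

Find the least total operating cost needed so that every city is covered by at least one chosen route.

12

R1, R4, R5 cover every city at operating cost 4 + 5 + 3 = 12.
Any cover uses at least 2 routes; among all covering selections none totals below 12.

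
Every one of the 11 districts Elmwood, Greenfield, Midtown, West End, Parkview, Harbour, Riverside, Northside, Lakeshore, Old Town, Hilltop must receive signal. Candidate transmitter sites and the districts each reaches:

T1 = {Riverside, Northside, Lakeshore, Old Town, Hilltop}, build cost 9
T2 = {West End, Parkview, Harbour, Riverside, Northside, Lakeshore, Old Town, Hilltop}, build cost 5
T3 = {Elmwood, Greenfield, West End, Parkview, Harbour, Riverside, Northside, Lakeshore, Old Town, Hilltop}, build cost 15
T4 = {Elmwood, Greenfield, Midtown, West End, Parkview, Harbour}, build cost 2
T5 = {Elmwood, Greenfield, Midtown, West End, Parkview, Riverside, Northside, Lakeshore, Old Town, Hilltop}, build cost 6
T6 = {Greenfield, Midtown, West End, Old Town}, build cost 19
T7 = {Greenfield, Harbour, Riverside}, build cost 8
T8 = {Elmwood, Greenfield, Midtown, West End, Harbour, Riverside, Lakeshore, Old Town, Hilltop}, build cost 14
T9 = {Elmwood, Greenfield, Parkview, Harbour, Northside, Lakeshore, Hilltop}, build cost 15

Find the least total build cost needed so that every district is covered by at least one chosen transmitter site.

7

T2, T4 cover every district at build cost 5 + 2 = 7.
Any cover uses at least 2 transmitter sites; among all covering selections none totals below 7.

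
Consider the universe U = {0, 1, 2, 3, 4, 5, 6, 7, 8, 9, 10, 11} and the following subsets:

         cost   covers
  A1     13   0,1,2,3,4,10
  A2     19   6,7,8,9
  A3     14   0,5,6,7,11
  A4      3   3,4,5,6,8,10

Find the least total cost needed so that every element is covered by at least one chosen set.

A1, A2, A3 cover every element at cost 13 + 19 + 14 = 46.
Any cover uses at least 3 sets; among all covering selections none totals below 46.

46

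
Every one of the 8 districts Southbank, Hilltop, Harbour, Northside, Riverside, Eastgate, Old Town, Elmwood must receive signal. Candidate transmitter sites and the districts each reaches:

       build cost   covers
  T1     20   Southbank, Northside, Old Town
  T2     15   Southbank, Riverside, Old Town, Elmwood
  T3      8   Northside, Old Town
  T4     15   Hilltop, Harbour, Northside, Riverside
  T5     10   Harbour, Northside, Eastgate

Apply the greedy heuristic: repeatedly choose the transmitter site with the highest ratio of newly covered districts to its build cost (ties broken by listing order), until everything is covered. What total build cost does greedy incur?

Pick 1: T5 adds 3 new (Harbour, Northside, Eastgate) at build cost 10 (ratio 3/10).
Pick 2: T2 adds 4 new (Southbank, Riverside, Old Town, Elmwood) at build cost 15 (ratio 4/15).
Pick 3: T4 adds 1 new (Hilltop) at build cost 15 (ratio 1/15).
Greedy total build cost: 10 + 15 + 15 = 40.

40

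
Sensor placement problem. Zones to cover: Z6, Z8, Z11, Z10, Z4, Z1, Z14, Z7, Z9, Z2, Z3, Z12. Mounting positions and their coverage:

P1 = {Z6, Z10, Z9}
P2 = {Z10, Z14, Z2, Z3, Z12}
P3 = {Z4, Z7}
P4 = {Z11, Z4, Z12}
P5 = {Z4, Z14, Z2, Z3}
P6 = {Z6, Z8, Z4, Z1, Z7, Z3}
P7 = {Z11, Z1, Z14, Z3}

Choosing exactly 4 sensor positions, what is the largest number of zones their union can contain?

12

Choosing P1, P2, P4, P6 covers {Z6, Z8, Z11, Z10, Z4, Z1, Z14, Z7, Z9, Z2, Z3, Z12} — 12 zones.
That is all 12 zones.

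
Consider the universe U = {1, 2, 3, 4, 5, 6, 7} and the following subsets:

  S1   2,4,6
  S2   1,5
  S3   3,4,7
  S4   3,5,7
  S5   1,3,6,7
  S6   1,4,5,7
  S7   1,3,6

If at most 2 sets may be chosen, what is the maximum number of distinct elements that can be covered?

6

Choosing S1, S4 covers {2, 3, 4, 5, 6, 7} — 6 elements.
No choice of 2 sets does better; here 1 is left uncovered.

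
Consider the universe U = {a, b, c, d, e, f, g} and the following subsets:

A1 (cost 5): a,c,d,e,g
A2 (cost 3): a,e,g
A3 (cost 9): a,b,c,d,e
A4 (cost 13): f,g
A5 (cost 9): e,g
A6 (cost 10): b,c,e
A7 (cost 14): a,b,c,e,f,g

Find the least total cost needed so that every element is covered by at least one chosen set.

19

A1, A7 cover every element at cost 5 + 14 = 19.
Any cover uses at least 2 sets; among all covering selections none totals below 19.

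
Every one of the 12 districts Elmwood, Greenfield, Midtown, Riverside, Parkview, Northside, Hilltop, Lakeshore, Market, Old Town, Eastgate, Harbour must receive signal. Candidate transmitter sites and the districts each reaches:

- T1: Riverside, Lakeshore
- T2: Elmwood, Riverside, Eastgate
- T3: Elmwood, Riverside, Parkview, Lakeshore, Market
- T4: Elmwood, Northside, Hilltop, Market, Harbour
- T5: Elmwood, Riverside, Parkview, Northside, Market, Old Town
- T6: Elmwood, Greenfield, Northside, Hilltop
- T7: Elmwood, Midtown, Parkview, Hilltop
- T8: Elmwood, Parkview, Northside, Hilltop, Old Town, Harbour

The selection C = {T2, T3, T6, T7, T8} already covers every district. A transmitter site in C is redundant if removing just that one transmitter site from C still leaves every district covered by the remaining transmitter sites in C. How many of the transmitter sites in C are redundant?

Drop T2: Eastgate uncovered — not redundant.
Drop T3: Lakeshore, Market uncovered — not redundant.
Drop T6: Greenfield uncovered — not redundant.
Drop T7: Midtown uncovered — not redundant.
Drop T8: Old Town, Harbour uncovered — not redundant.
None of the transmitter sites in C is redundant.

0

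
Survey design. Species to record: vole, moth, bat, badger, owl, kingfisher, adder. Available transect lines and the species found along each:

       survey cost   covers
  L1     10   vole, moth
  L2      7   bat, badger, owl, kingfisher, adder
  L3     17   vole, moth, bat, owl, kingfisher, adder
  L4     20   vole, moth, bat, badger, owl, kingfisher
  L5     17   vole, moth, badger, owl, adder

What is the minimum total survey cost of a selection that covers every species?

L1, L2 cover every species at survey cost 10 + 7 = 17.
Any cover uses at least 2 transects; among all covering selections none totals below 17.

17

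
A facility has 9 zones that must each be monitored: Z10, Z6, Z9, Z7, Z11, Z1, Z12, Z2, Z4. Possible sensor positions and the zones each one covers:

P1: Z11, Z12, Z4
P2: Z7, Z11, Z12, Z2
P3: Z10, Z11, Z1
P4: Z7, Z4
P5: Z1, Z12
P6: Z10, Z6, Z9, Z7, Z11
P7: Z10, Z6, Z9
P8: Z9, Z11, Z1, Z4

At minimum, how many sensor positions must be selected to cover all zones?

3

P2, P6, P8 together cover {Z10, Z6, Z9, Z7, Z11, Z1, Z12, Z2, Z4} — every zone.
No 2 of the 8 sensor positions cover everything (all 28 pairs fall short), so 3 is minimum.
Greedy (largest uncovered first) would take P6, P1, P2, P3 — 4 sensor positions — but 3 suffice.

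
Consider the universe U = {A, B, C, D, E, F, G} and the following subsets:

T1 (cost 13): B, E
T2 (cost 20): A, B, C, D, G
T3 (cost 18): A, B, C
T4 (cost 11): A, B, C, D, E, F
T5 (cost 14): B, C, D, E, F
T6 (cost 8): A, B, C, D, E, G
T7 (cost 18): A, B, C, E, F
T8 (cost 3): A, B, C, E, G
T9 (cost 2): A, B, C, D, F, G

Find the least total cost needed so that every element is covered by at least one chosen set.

5

T8, T9 cover every element at cost 3 + 2 = 5.
Any cover uses at least 2 sets; among all covering selections none totals below 5.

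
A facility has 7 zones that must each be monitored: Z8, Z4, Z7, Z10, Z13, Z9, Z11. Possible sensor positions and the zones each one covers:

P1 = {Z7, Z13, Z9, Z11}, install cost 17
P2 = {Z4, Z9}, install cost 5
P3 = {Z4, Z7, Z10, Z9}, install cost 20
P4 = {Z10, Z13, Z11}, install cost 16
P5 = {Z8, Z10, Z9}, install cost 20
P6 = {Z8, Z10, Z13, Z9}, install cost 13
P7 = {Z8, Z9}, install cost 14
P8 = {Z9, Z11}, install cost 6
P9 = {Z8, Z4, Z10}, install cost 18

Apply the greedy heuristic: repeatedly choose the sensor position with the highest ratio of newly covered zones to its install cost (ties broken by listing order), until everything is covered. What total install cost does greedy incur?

Pick 1: P2 adds 2 new (Z4, Z9) at install cost 5 (ratio 2/5).
Pick 2: P6 adds 3 new (Z8, Z10, Z13) at install cost 13 (ratio 3/13).
Pick 3: P8 adds 1 new (Z11) at install cost 6 (ratio 1/6).
Pick 4: P1 adds 1 new (Z7) at install cost 17 (ratio 1/17).
Greedy total install cost: 5 + 13 + 6 + 17 = 41. (The true optimum is 35, so greedy overshoots here.)

41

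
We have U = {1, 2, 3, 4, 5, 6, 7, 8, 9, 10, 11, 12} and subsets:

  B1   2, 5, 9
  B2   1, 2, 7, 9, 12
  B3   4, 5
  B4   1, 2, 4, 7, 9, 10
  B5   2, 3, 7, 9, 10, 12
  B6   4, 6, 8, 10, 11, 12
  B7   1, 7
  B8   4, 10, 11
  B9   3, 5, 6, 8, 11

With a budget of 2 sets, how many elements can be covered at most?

Choosing B4, B9 covers {1, 2, 3, 4, 5, 6, 7, 8, 9, 10, 11} — 11 elements.
No choice of 2 sets does better; here 12 is left uncovered.

11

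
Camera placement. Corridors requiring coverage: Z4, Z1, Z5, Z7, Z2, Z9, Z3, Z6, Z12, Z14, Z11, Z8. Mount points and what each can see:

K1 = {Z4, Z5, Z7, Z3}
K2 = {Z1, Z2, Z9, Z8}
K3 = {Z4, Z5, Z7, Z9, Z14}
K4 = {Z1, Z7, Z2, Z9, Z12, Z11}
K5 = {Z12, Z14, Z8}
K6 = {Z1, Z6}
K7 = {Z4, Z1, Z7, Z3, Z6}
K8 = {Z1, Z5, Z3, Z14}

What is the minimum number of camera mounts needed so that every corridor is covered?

K1, K4, K5, K6 together cover {Z4, Z1, Z5, Z7, Z2, Z9, Z3, Z6, Z12, Z14, Z11, Z8} — every corridor.
No 3 of the 8 camera mounts cover everything (all 56 triples fall short), so 4 is minimum.

4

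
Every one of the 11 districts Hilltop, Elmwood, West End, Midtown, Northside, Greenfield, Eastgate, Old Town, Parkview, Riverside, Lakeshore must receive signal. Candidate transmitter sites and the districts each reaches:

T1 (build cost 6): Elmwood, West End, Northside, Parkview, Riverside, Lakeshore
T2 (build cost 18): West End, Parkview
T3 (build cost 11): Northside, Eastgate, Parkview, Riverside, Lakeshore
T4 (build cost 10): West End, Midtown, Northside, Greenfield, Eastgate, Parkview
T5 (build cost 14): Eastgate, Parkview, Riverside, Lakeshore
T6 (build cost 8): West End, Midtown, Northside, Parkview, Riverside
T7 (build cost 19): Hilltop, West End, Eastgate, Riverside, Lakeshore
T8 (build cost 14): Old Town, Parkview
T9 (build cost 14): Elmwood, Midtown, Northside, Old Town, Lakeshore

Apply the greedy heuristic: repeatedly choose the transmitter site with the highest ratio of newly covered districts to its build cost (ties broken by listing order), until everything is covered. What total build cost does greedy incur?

49

Pick 1: T1 adds 6 new (Elmwood, West End, Northside, Parkview, Riverside, Lakeshore) at build cost 6 (ratio 6/6).
Pick 2: T4 adds 3 new (Midtown, Greenfield, Eastgate) at build cost 10 (ratio 3/10).
Pick 3: T8 adds 1 new (Old Town) at build cost 14 (ratio 1/14).
Pick 4: T7 adds 1 new (Hilltop) at build cost 19 (ratio 1/19).
Greedy total build cost: 6 + 10 + 14 + 19 = 49. (The true optimum is 43, so greedy overshoots here.)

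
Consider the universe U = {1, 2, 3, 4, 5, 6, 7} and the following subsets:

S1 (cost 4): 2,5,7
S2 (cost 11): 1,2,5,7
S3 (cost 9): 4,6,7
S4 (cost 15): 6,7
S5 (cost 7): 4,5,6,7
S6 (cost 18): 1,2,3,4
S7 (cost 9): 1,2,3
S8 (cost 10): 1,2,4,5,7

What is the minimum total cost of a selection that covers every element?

16

S5, S7 cover every element at cost 7 + 9 = 16.
Any cover uses at least 2 sets; among all covering selections none totals below 16.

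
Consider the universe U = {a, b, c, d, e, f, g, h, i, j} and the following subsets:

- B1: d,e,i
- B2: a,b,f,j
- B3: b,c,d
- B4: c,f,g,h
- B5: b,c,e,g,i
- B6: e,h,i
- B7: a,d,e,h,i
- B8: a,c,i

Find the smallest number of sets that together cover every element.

3

B1, B2, B4 together cover {a, b, c, d, e, f, g, h, i, j} — every element.
No 2 of the 8 sets cover everything (all 28 pairs fall short), so 3 is minimum.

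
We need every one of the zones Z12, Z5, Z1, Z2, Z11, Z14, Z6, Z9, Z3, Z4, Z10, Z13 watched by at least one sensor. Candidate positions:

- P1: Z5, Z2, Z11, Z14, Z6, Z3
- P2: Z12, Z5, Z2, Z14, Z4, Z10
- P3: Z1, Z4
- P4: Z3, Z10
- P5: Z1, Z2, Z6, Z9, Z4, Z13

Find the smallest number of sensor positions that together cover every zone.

P1, P2, P5 together cover {Z12, Z5, Z1, Z2, Z11, Z14, Z6, Z9, Z3, Z4, Z10, Z13} — every zone.
No 2 of the 5 sensor positions cover everything (all 10 pairs fall short), so 3 is minimum.

3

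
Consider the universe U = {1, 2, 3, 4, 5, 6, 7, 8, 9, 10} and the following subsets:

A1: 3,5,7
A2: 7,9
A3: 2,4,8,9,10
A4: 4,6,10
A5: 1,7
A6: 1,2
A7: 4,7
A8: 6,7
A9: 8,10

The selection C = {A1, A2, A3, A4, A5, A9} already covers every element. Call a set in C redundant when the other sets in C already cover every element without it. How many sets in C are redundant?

Drop A1: 3, 5 uncovered — not redundant.
Drop A2: the rest still cover every element — redundant.
Drop A3: 2 uncovered — not redundant.
Drop A4: 6 uncovered — not redundant.
Drop A5: 1 uncovered — not redundant.
Drop A9: the rest still cover every element — redundant.
2 redundant: A2, A9.

2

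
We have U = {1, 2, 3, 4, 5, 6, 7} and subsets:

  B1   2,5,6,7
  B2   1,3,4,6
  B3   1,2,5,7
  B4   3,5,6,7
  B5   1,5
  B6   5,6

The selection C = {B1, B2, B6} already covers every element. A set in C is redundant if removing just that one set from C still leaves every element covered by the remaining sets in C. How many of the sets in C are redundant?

Drop B1: 2, 7 uncovered — not redundant.
Drop B2: 1, 3, 4 uncovered — not redundant.
Drop B6: the rest still cover every element — redundant.
1 redundant: B6.

1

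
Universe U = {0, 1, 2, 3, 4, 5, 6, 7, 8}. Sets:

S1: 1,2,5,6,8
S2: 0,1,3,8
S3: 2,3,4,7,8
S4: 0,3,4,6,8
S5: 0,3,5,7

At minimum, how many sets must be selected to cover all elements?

3

S1, S2, S3 together cover {0, 1, 2, 3, 4, 5, 6, 7, 8} — every element.
No 2 of the 5 sets cover everything (all 10 pairs fall short), so 3 is minimum.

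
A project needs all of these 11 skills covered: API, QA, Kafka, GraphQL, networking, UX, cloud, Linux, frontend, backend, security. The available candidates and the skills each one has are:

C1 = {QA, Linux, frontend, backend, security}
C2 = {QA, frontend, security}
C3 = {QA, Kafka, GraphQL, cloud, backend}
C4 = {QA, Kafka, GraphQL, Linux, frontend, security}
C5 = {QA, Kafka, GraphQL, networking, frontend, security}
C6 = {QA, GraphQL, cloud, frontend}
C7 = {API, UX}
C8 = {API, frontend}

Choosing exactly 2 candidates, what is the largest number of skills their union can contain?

Choosing C1, C3 covers {QA, Kafka, GraphQL, cloud, Linux, frontend, backend, security} — 8 skills.
No choice of 2 candidates does better; here API, networking, UX are left uncovered.

8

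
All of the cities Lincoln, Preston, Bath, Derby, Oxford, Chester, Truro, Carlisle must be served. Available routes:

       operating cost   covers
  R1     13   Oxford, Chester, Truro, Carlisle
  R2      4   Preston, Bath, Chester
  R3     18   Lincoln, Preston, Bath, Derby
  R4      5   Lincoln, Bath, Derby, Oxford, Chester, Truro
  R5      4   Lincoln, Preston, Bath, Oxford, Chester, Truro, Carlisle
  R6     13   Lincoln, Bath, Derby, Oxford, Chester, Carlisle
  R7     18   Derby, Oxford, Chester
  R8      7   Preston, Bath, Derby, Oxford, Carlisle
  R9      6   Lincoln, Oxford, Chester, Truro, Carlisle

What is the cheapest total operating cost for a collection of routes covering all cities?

9

R4, R5 cover every city at operating cost 5 + 4 = 9.
Any cover uses at least 2 routes; among all covering selections none totals below 9.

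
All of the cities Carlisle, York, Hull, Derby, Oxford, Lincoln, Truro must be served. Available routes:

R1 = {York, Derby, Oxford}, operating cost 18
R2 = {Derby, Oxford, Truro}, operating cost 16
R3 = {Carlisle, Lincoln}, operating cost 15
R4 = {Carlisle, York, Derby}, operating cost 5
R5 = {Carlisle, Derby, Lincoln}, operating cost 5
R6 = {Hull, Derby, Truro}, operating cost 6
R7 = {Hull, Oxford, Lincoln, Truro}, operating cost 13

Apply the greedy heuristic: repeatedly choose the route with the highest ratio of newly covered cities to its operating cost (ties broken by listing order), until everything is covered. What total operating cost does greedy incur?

Pick 1: R4 adds 3 new (Carlisle, York, Derby) at operating cost 5 (ratio 3/5).
Pick 2: R6 adds 2 new (Hull, Truro) at operating cost 6 (ratio 2/6).
Pick 3: R5 adds 1 new (Lincoln) at operating cost 5 (ratio 1/5).
Pick 4: R7 adds 1 new (Oxford) at operating cost 13 (ratio 1/13).
Greedy total operating cost: 5 + 6 + 5 + 13 = 29. (The true optimum is 18, so greedy overshoots here.)

29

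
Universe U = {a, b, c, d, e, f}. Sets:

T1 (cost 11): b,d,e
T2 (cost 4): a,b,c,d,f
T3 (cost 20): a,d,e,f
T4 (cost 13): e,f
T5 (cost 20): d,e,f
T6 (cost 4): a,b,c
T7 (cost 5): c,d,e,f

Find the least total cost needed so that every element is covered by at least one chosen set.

T2, T7 cover every element at cost 4 + 5 = 9.
Any cover uses at least 2 sets; among all covering selections none totals below 9.

9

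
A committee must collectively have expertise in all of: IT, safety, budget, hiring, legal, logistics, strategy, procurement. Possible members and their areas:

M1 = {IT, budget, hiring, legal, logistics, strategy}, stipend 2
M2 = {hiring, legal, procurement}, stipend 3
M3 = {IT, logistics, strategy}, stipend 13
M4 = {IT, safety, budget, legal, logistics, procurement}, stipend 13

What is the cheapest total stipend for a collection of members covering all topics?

15

M1, M4 cover every topic at stipend 2 + 13 = 15.
Any cover uses at least 2 members; among all covering selections none totals below 15.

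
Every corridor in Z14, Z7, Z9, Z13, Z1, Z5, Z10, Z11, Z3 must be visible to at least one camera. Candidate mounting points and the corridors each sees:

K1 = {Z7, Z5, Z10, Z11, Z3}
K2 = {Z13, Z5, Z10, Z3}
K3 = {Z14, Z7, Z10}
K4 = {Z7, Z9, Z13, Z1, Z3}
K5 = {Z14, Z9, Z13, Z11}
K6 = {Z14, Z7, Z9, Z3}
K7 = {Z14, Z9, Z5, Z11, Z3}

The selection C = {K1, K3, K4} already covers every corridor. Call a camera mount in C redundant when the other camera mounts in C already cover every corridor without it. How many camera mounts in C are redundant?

Drop K1: Z5, Z11 uncovered — not redundant.
Drop K3: Z14 uncovered — not redundant.
Drop K4: Z9, Z13, Z1 uncovered — not redundant.
None of the camera mounts in C is redundant.

0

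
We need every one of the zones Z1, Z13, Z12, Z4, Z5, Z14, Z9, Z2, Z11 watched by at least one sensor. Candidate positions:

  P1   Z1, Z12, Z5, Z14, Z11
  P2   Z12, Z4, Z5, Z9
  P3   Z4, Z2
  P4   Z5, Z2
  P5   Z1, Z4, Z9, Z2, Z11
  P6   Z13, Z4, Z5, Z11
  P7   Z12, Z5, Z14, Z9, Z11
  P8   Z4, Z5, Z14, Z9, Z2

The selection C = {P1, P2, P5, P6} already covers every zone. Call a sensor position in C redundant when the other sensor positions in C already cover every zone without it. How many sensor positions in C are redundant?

1

Drop P1: Z14 uncovered — not redundant.
Drop P2: the rest still cover every zone — redundant.
Drop P5: Z2 uncovered — not redundant.
Drop P6: Z13 uncovered — not redundant.
1 redundant: P2.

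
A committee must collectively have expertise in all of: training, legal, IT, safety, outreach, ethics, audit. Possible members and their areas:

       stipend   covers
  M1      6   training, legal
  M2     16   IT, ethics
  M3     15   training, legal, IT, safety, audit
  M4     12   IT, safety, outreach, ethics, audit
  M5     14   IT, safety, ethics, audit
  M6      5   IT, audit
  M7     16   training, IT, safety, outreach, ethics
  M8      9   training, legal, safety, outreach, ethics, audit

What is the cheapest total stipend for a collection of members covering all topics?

M6, M8 cover every topic at stipend 5 + 9 = 14.
Any cover uses at least 2 members; among all covering selections none totals below 14.

14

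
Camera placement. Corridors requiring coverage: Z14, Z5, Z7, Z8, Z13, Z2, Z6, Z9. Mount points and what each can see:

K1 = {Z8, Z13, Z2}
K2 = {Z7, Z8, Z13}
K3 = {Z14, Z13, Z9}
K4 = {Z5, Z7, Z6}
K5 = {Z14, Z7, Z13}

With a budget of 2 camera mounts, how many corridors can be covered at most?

6

Choosing K1, K4 covers {Z5, Z7, Z8, Z13, Z2, Z6} — 6 corridors.
No choice of 2 camera mounts does better; here Z14, Z9 are left uncovered.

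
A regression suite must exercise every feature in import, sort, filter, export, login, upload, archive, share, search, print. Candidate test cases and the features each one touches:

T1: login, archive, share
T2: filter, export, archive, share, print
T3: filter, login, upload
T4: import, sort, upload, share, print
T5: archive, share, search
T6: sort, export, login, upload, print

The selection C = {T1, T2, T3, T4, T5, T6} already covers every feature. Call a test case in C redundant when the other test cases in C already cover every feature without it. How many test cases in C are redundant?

Drop T1: the rest still cover every feature — redundant.
Drop T2: the rest still cover every feature — redundant.
Drop T3: the rest still cover every feature — redundant.
Drop T4: import uncovered — not redundant.
Drop T5: search uncovered — not redundant.
Drop T6: the rest still cover every feature — redundant.
4 redundant: T1, T2, T3, T6.

4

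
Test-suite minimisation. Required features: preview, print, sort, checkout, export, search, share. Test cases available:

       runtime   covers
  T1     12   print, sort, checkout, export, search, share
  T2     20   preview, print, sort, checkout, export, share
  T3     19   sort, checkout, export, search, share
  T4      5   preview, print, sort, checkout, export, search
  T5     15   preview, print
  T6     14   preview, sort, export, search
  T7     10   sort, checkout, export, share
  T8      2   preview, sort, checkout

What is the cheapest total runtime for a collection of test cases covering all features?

T1, T8 cover every feature at runtime 12 + 2 = 14.
Any cover uses at least 2 test cases; among all covering selections none totals below 14.
Greedy by coverage-per-runtime would pick T8, T4, T7 for 17 — worse than the optimum 14.

14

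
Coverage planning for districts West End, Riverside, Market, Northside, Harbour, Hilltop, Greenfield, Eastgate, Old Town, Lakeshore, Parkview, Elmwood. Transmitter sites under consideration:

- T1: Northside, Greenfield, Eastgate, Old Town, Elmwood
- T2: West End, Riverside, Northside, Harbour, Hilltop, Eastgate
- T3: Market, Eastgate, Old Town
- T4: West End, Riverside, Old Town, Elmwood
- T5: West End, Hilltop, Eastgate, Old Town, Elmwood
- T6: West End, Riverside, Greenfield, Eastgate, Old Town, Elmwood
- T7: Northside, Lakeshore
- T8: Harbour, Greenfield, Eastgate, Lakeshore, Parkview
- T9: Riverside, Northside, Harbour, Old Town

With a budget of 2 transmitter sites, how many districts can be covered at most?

Choosing T1, T2 covers {West End, Riverside, Northside, Harbour, Hilltop, Greenfield, Eastgate, Old Town, Elmwood} — 9 districts.
No choice of 2 transmitter sites does better; here Market, Lakeshore, Parkview are left uncovered.

9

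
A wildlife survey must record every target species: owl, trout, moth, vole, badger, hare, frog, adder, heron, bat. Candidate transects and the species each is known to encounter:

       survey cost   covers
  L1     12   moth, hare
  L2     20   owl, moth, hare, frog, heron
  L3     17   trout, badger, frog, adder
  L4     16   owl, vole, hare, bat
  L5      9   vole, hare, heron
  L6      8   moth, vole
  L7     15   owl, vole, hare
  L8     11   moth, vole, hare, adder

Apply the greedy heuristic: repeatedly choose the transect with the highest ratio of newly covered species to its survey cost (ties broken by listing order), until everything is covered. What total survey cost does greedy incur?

53

Pick 1: L8 adds 4 new (moth, vole, hare, adder) at survey cost 11 (ratio 4/11).
Pick 2: L3 adds 3 new (trout, badger, frog) at survey cost 17 (ratio 3/17).
Pick 3: L4 adds 2 new (owl, bat) at survey cost 16 (ratio 2/16).
Pick 4: L5 adds 1 new (heron) at survey cost 9 (ratio 1/9).
Greedy total survey cost: 11 + 17 + 16 + 9 = 53. (The true optimum is 50, so greedy overshoots here.)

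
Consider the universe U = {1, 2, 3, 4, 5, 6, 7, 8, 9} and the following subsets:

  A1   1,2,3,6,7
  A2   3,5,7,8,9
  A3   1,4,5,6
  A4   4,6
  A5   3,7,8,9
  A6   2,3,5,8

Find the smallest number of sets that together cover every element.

3

A1, A2, A3 together cover {1, 2, 3, 4, 5, 6, 7, 8, 9} — every element.
No 2 of the 6 sets cover everything (all 15 pairs fall short), so 3 is minimum.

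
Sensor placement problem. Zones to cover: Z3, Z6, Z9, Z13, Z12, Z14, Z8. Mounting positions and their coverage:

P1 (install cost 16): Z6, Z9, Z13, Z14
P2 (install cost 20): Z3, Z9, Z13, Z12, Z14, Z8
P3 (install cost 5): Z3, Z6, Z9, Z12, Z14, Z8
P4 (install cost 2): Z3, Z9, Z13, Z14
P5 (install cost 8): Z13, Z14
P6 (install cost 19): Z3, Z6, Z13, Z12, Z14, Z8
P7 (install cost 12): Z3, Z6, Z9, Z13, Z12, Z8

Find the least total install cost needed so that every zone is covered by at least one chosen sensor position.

P3, P4 cover every zone at install cost 5 + 2 = 7.
Any cover uses at least 2 sensor positions; among all covering selections none totals below 7.

7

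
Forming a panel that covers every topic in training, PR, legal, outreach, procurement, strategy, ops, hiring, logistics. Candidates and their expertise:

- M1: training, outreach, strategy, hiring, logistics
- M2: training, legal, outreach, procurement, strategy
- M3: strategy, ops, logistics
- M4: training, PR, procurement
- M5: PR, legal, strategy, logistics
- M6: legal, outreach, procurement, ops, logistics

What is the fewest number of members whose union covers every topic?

3

M1, M4, M6 together cover {training, PR, legal, outreach, procurement, strategy, ops, hiring, logistics} — every topic.
No 2 of the 6 members cover everything (all 15 pairs fall short), so 3 is minimum.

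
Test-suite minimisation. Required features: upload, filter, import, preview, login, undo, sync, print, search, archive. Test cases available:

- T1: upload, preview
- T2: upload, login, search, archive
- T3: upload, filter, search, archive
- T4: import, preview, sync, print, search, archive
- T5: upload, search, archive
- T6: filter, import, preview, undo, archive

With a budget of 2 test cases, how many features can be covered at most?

8

Choosing T2, T4 covers {upload, import, preview, login, sync, print, search, archive} — 8 features.
No choice of 2 test cases does better; here filter, undo are left uncovered.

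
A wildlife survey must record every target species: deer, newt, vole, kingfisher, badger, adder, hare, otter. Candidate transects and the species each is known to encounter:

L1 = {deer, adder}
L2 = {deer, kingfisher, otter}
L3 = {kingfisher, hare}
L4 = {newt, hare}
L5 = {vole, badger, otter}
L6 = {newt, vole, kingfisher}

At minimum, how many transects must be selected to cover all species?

L1, L2, L4, L5 together cover {deer, newt, vole, kingfisher, badger, adder, hare, otter} — every species.
No 3 of the 6 transects cover everything (all 20 triples fall short), so 4 is minimum.

4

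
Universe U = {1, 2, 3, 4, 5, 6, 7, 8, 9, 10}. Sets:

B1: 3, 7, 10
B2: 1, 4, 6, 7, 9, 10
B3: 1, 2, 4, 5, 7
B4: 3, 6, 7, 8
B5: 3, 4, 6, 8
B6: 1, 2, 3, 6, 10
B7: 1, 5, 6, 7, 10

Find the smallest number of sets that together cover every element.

B2, B3, B4 together cover {1, 2, 3, 4, 5, 6, 7, 8, 9, 10} — every element.
No 2 of the 7 sets cover everything (all 21 pairs fall short), so 3 is minimum.

3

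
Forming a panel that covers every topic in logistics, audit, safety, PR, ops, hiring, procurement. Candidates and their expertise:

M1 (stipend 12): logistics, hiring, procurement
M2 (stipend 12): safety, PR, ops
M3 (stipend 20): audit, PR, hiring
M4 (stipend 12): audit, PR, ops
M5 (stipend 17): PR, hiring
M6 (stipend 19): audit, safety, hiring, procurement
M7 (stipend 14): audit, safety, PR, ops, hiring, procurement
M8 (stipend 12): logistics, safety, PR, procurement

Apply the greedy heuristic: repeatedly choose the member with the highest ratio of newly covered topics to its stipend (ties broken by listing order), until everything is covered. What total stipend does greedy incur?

26

Pick 1: M7 adds 6 new (audit, safety, PR, ops, hiring, procurement) at stipend 14 (ratio 6/14).
Pick 2: M1 adds 1 new (logistics) at stipend 12 (ratio 1/12).
Greedy total stipend: 14 + 12 = 26.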